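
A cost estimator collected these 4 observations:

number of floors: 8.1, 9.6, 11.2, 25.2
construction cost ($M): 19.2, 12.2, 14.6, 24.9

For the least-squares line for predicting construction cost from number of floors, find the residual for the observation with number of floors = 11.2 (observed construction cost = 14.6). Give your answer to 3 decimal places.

n = 4, Σx = 54.1, Σy = 70.9, Σxy = 1063.64, Σx² = 918.25
Sxx = Σx² − (Σx)²/n = 918.25 − 731.7025 = 186.5475
Sxy = Σxy − (Σx)(Σy)/n = 1063.64 − 958.9225 = 104.7175
b = Sxy/Sxx = 104.7175/186.5475 = 0.561345
a = ȳ − b·x̄ = 17.725 − 0.561345·13.525 = 10.132809
ŷ(11.2) = 10.132809 + 0.561345·11.2 = 16.419873
residual = y − ŷ = 14.6 − 16.419873 = -1.819873

-1.820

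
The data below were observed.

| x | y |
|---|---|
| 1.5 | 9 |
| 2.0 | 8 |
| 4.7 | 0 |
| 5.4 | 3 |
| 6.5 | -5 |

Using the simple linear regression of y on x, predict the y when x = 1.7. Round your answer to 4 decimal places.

8.7669

n = 5, Σx = 20.1, Σy = 15, Σxy = 13.2, Σx² = 99.75
Sxx = Σx² − (Σx)²/n = 99.75 − 80.802 = 18.948
Sxy = Σxy − (Σx)(Σy)/n = 13.2 − 60.3 = -47.1
b = Sxy/Sxx = -47.1/18.948 = -2.485750
a = ȳ − b·x̄ = 3 − (-2.485750)·4.02 = 12.992717
ŷ(1.7) = a + b·1.7 = 12.992717 + (-2.485750)·1.7 = 8.766941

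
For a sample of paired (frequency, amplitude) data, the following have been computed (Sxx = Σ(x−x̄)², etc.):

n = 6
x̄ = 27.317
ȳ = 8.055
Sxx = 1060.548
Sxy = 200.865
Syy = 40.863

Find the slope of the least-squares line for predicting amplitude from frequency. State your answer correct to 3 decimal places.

b = Sxy/Sxx = 200.865/1060.548 = 0.189397

0.189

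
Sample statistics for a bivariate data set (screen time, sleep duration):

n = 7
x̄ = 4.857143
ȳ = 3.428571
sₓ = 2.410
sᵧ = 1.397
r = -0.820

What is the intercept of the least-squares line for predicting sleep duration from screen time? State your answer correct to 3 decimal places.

5.737

b = r · sᵧ/sₓ = -0.82 · 1.397/2.41 = -0.475328
a = ȳ − b·x̄ = 3.428571 − (-0.475328)·4.857143 = 5.737306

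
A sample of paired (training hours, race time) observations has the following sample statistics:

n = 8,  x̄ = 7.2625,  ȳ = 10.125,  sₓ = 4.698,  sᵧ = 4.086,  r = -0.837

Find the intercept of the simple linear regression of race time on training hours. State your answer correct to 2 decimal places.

15.41

b = r · sᵧ/sₓ = -0.837 · 4.086/4.698 = -0.727966
a = ȳ − b·x̄ = 10.125 − (-0.727966)·7.2625 = 15.411850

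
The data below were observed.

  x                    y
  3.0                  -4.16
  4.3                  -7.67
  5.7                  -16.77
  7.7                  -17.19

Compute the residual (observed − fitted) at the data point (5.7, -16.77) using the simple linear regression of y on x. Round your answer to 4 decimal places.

-3.7472

n = 4, Σx = 20.7, Σy = -45.79, Σxy = -273.413, Σx² = 119.27
Sxx = Σx² − (Σx)²/n = 119.27 − 107.1225 = 12.1475
Sxy = Σxy − (Σx)(Σy)/n = -273.413 − (-236.96325) = -36.44975
b = Sxy/Sxx = -36.44975/12.1475 = -3.000597
a = ȳ − b·x̄ = -11.4475 − (-3.000597)·5.175 = 4.080589
ŷ(5.7) = 4.080589 + (-3.000597)·5.7 = -13.022813
residual = y − ŷ = -16.77 − (-13.022813) = -3.747187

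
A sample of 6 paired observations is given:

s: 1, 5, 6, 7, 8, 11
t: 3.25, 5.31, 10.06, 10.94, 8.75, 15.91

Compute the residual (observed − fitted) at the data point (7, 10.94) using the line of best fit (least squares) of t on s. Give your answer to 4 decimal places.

1.0798

n = 6, Σx = 38, Σy = 54.22, Σxy = 411.75, Σx² = 296
Sxx = Σx² − (Σx)²/n = 296 − 240.666667 = 55.333333
Sxy = Σxy − (Σx)(Σy)/n = 411.75 − 343.393333 = 68.356667
b = Sxy/Sxx = 68.356667/55.333333 = 1.235361
a = ȳ − b·x̄ = 9.036667 − 1.235361·6.333333 = 1.212711
ŷ(7) = 1.212711 + 1.235361·7 = 9.860241
residual = y − ŷ = 10.94 − 9.860241 = 1.079759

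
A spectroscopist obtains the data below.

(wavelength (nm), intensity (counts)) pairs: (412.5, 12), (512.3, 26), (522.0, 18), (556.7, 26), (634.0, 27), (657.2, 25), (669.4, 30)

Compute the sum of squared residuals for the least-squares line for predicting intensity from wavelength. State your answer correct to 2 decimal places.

n = 7, Σx = 3964.1, Σy = 164, Σxy = 95770, Σx² = 2296970.63, Σy² = 4074
Sxx = Σx² − (Σx)²/n = 2296970.63 − 2244869.83 = 52100.8
Sxy = Σxy − (Σx)(Σy)/n = 95770 − 92873.2 = 2896.8
Syy = Σy² − (Σy)²/n = 4074 − 3842.285714 = 231.714286
b = Sxy/Sxx = 2896.8/52100.8 = 0.055600
SSE = Syy − b·Sxy = 231.714286 − 0.055600·2896.8 = 70.652455

70.65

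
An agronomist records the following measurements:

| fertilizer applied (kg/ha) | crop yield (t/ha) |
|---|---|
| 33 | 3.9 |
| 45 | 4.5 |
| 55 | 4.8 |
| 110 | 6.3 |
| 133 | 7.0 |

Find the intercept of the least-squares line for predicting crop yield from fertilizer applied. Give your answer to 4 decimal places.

n = 5, Σx = 376, Σy = 26.5, Σxy = 2219.2, Σx² = 35928
Sxx = Σx² − (Σx)²/n = 35928 − 28275.2 = 7652.8
Sxy = Σxy − (Σx)(Σy)/n = 2219.2 − 1992.8 = 226.4
b = Sxy/Sxx = 226.4/7652.8 = 0.029584
a = ȳ − b·x̄ = 5.3 − 0.029584·75.2 = 3.075287

3.0753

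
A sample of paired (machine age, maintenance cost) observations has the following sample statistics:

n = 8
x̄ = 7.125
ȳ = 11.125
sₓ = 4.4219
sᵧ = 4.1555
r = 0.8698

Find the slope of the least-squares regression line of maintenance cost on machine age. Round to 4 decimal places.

b = r · sᵧ/sₓ = 0.8698 · 4.1555/4.4219 = 0.817398

0.8174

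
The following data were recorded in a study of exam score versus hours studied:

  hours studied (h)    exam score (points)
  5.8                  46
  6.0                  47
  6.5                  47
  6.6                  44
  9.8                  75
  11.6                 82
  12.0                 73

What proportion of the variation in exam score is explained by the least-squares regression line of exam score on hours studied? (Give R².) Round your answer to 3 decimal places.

0.906

n = 7, Σx = 58.3, Σy = 414, Σxy = 3706.9, Σx² = 530.05, Σy² = 26148
Sxx = Σx² − (Σx)²/n = 530.05 − 485.555714 = 44.494286
Sxy = Σxy − (Σx)(Σy)/n = 3706.9 − 3448.028571 = 258.871429
Syy = Σy² − (Σy)²/n = 26148 − 24485.142857 = 1662.857143
R² = Sxy²/(Sxx·Syy) = (258.871429)²/(44.494286·1662.857143) = 0.905751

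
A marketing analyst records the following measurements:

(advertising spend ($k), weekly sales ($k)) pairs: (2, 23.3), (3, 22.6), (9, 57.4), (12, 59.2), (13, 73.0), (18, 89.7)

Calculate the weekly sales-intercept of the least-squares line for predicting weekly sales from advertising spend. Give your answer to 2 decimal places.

13.31

n = 6, Σx = 57, Σy = 325.2, Σxy = 3905, Σx² = 731
Sxx = Σx² − (Σx)²/n = 731 − 541.5 = 189.5
Sxy = Σxy − (Σx)(Σy)/n = 3905 − 3089.4 = 815.6
b = Sxy/Sxx = 815.6/189.5 = 4.303958
a = ȳ − b·x̄ = 54.2 − 4.303958·9.5 = 13.312401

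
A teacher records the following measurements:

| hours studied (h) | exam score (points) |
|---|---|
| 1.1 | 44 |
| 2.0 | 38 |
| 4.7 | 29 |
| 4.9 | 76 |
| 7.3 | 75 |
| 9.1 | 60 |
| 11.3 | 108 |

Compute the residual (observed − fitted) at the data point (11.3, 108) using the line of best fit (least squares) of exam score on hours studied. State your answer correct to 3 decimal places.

15.176

n = 7, Σx = 40.4, Σy = 430, Σxy = 2947, Σx² = 315.1
Sxx = Σx² − (Σx)²/n = 315.1 − 233.165714 = 81.934286
Sxy = Σxy − (Σx)(Σy)/n = 2947 − 2481.714286 = 465.285714
b = Sxy/Sxx = 465.285714/81.934286 = 5.678767
a = ȳ − b·x̄ = 61.428571 − 5.678767·5.771429 = 28.653974
ŷ(11.3) = 28.653974 + 5.678767·11.3 = 92.824040
residual = y − ŷ = 108 − 92.824040 = 15.175960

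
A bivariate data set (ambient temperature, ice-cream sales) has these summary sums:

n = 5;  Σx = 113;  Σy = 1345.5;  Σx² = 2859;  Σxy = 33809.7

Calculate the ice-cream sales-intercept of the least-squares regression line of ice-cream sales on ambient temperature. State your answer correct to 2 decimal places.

Sxx = Σx² − (Σx)²/n = 2859 − 2553.8 = 305.2
Sxy = Σxy − (Σx)(Σy)/n = 33809.7 − 30408.3 = 3401.4
b = Sxy/Sxx = 3401.4/305.2 = 11.144823
a = ȳ − b·x̄ = 269.1 − 11.144823·22.6 = 17.226999

17.23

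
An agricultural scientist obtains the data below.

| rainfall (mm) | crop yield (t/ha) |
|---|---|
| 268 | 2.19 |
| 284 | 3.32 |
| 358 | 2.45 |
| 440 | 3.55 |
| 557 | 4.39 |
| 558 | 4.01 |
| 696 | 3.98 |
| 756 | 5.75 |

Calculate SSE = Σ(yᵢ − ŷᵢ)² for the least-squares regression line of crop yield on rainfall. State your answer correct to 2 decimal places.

2.12

n = 8, Σx = 3917, Σy = 29.64, Σxy = 15768.79, Σx² = 2151809, Σy² = 118.6786
Sxx = Σx² − (Σx)²/n = 2151809 − 1917861.125 = 233947.875
Sxy = Σxy − (Σx)(Σy)/n = 15768.79 − 14512.485 = 1256.305
Syy = Σy² − (Σy)²/n = 118.6786 − 109.8162 = 8.8624
b = Sxy/Sxx = 1256.305/233947.875 = 0.005370
SSE = Syy − b·Sxy = 8.8624 − 0.005370·1256.305 = 2.116016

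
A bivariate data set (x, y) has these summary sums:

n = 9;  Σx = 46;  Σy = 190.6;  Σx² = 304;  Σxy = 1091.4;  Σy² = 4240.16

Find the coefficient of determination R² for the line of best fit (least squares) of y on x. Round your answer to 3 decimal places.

Sxx = Σx² − (Σx)²/n = 304 − 235.111111 = 68.888889
Sxy = Σxy − (Σx)(Σy)/n = 1091.4 − 974.177778 = 117.222222
Syy = Σy² − (Σy)²/n = 4240.16 − 4036.484444 = 203.675556
R² = Sxy²/(Sxx·Syy) = (117.222222)²/(68.888889·203.675556) = 0.979336

0.979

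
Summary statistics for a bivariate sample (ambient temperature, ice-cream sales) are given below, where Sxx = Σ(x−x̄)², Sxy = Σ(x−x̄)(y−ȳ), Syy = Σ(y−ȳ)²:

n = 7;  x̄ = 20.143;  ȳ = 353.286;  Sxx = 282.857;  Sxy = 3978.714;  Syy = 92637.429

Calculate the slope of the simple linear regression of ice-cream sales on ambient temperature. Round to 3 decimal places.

b = Sxy/Sxx = 3978.714/282.857 = 14.066168

14.066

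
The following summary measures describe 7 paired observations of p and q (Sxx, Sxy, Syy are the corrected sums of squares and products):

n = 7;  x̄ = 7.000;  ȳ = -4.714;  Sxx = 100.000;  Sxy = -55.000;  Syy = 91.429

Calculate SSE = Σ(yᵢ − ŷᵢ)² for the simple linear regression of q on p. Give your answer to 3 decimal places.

b = Sxy/Sxx = -55/100 = -0.55
SSE = Syy − b·Sxy = 91.429 − (-0.55)·(-55) = 61.179

61.179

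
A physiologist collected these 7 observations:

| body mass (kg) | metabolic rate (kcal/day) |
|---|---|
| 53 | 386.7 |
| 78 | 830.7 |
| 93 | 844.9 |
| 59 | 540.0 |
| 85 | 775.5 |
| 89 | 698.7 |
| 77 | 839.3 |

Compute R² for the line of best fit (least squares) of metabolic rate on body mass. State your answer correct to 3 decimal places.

n = 7, Σx = 534, Σy = 4915.8, Σxy = 388453.3, Σx² = 42098, Σy² = 3639061.82
Sxx = Σx² − (Σx)²/n = 42098 − 40736.571429 = 1361.428571
Sxy = Σxy − (Σx)(Σy)/n = 388453.3 − 375005.314286 = 13447.985714
Syy = Σy² − (Σy)²/n = 3639061.82 − 3452155.662857 = 186906.157143
R² = Sxy²/(Sxx·Syy) = (13447.985714)²/(1361.428571·186906.157143) = 0.710716

0.711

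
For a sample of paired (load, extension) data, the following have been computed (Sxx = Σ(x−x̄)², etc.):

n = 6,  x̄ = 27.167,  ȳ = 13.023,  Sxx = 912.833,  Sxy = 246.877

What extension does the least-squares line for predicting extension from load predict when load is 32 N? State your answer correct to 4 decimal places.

b = Sxy/Sxx = 246.877/912.833 = 0.270451
a = ȳ − b·x̄ = 13.023 − 0.270451·27.167 = 5.675646
ŷ(32) = a + b·32 = 5.675646 + 0.270451·32 = 14.330092

14.3301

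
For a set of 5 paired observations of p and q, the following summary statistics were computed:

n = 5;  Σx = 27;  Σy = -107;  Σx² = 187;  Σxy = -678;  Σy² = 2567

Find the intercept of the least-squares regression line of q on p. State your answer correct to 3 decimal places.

Sxx = Σx² − (Σx)²/n = 187 − 145.8 = 41.2
Sxy = Σxy − (Σx)(Σy)/n = -678 − (-577.8) = -100.2
b = Sxy/Sxx = -100.2/41.2 = -2.432039
a = ȳ − b·x̄ = -21.4 − (-2.432039)·5.4 = -8.266990

-8.267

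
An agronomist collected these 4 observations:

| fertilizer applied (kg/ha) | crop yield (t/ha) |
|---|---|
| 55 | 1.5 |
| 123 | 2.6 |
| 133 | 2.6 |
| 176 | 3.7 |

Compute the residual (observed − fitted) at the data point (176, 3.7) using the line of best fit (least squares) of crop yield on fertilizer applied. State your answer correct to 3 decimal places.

0.141

n = 4, Σx = 487, Σy = 10.4, Σxy = 1399.3, Σx² = 66819
Sxx = Σx² − (Σx)²/n = 66819 − 59292.25 = 7526.75
Sxy = Σxy − (Σx)(Σy)/n = 1399.3 − 1266.2 = 133.1
b = Sxy/Sxx = 133.1/7526.75 = 0.017684
a = ȳ − b·x̄ = 2.6 − 0.017684·121.75 = 0.447022
ŷ(176) = 0.447022 + 0.017684·176 = 3.559335
residual = y − ŷ = 3.7 − 3.559335 = 0.140665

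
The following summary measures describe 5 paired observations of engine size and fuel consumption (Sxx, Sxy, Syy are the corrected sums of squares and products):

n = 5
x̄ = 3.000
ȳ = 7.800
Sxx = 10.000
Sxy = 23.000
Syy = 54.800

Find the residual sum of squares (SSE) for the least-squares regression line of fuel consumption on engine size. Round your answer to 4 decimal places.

b = Sxy/Sxx = 23/10 = 2.3
SSE = Syy − b·Sxy = 54.8 − 2.3·23 = 1.9

1.9000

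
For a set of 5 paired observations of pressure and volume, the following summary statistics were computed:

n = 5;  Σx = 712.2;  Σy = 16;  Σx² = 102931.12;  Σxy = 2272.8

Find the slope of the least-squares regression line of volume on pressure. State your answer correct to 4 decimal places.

Sxx = Σx² − (Σx)²/n = 102931.12 − 101445.768 = 1485.352
Sxy = Σxy − (Σx)(Σy)/n = 2272.8 − 2279.04 = -6.24
b = Sxy/Sxx = -6.24/1485.352 = -0.004201

-0.0042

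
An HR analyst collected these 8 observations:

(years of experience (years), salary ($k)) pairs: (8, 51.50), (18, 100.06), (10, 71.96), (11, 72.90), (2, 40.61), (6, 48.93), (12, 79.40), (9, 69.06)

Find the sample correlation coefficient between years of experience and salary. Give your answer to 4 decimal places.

n = 8, Σx = 76, Σy = 534.42, Σxy = 5683.72, Σx² = 874, Σy² = 38273.8658
Sxx = Σx² − (Σx)²/n = 874 − 722 = 152
Sxy = Σxy − (Σx)(Σy)/n = 5683.72 − 5076.99 = 606.73
Syy = Σy² − (Σy)²/n = 38273.8658 − 35700.59205 = 2573.27375
r = Sxy/√(Sxx·Syy) = 606.73/√(391137.61) = 606.73/625.409954 = 0.970132

0.9701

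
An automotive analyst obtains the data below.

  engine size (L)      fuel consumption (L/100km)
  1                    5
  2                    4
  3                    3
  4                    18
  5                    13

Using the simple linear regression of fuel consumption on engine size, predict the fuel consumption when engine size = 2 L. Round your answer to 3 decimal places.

5.600

n = 5, Σx = 15, Σy = 43, Σxy = 159, Σx² = 55
Sxx = Σx² − (Σx)²/n = 55 − 45 = 10
Sxy = Σxy − (Σx)(Σy)/n = 159 − 129 = 30
b = Sxy/Sxx = 30/10 = 3
a = ȳ − b·x̄ = 8.6 − 3·3 = -0.4
ŷ(2) = a + b·2 = -0.4 + 3·2 = 5.6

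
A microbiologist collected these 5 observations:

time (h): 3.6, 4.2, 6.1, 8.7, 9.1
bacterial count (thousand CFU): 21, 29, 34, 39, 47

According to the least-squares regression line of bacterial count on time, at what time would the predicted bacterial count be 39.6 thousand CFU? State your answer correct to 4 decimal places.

7.8491

n = 5, Σx = 31.7, Σy = 170, Σxy = 1171.8, Σx² = 226.31
Sxx = Σx² − (Σx)²/n = 226.31 − 200.978 = 25.332
Sxy = Σxy − (Σx)(Σy)/n = 1171.8 − 1077.8 = 94
b = Sxy/Sxx = 94/25.332 = 3.710722
a = ȳ − b·x̄ = 34 − 3.710722·6.34 = 10.474025
Set a + b·x = 39.6: x = (39.6 − 10.474025) / 3.710722 = 7.849140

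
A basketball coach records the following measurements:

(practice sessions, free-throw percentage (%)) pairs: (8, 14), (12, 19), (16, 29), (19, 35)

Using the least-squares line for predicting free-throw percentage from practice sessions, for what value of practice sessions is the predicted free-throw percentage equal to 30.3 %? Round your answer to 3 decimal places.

n = 4, Σx = 55, Σy = 97, Σxy = 1469, Σx² = 825
Sxx = Σx² − (Σx)²/n = 825 − 756.25 = 68.75
Sxy = Σxy − (Σx)(Σy)/n = 1469 − 1333.75 = 135.25
b = Sxy/Sxx = 135.25/68.75 = 1.967273
a = ȳ − b·x̄ = 24.25 − 1.967273·13.75 = -2.8
Set a + b·x = 30.3: x = (30.3 − (-2.8)) / 1.967273 = 16.825323

16.825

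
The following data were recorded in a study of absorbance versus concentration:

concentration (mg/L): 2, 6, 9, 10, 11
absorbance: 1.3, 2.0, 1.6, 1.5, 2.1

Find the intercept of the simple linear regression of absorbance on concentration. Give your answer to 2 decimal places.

1.34

n = 5, Σx = 38, Σy = 8.5, Σxy = 67.1, Σx² = 342
Sxx = Σx² − (Σx)²/n = 342 − 288.8 = 53.2
Sxy = Σxy − (Σx)(Σy)/n = 67.1 − 64.6 = 2.5
b = Sxy/Sxx = 2.5/53.2 = 0.046992
a = ȳ − b·x̄ = 1.7 − 0.046992·7.6 = 1.342857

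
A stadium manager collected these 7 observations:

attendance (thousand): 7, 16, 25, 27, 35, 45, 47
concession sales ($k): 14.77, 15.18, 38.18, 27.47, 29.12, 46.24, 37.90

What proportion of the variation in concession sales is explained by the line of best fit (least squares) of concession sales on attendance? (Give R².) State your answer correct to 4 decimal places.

0.7325

n = 7, Σx = 202, Σy = 208.86, Σxy = 6923.76, Σx² = 7118, Σy² = 7083.4206
Sxx = Σx² − (Σx)²/n = 7118 − 5829.142857 = 1288.857143
Sxy = Σxy − (Σx)(Σy)/n = 6923.76 − 6027.102857 = 896.657143
Syy = Σy² − (Σy)²/n = 7083.4206 − 6231.785657 = 851.634943
R² = Sxy²/(Sxx·Syy) = (896.657143)²/(1288.857143·851.634943) = 0.732478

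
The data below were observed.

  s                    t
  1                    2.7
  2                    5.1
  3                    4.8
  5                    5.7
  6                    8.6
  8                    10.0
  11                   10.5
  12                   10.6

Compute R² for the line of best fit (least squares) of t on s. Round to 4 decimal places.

0.8953

n = 8, Σx = 48, Σy = 58, Σxy = 430.1, Σx² = 404, Σy² = 485.4
Sxx = Σx² − (Σx)²/n = 404 − 288 = 116
Sxy = Σxy − (Σx)(Σy)/n = 430.1 − 348 = 82.1
Syy = Σy² − (Σy)²/n = 485.4 − 420.5 = 64.9
R² = Sxy²/(Sxx·Syy) = (82.1)²/(116·64.9) = 0.895331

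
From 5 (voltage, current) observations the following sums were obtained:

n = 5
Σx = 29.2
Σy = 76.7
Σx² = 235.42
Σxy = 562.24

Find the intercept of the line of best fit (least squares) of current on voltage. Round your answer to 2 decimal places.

Sxx = Σx² − (Σx)²/n = 235.42 − 170.528 = 64.892
Sxy = Σxy − (Σx)(Σy)/n = 562.24 − 447.928 = 114.312
b = Sxy/Sxx = 114.312/64.892 = 1.761573
a = ȳ − b·x̄ = 15.34 − 1.761573·5.84 = 5.052413

5.05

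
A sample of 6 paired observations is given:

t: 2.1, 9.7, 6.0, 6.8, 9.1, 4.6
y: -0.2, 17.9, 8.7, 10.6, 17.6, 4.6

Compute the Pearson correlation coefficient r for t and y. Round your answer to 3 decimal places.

0.996

n = 6, Σx = 38.3, Σy = 59.2, Σxy = 478.81, Σx² = 284.71, Σy² = 839.42
Sxx = Σx² − (Σx)²/n = 284.71 − 244.481667 = 40.228333
Sxy = Σxy − (Σx)(Σy)/n = 478.81 − 377.893333 = 100.916667
Syy = Σy² − (Σy)²/n = 839.42 − 584.106667 = 255.313333
r = Sxy/√(Sxx·Syy) = 100.916667/√(10270.829878) = 100.916667/101.345103 = 0.995773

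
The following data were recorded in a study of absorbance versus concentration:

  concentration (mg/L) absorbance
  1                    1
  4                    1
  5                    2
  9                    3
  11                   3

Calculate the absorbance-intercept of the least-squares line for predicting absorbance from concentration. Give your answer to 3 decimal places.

n = 5, Σx = 30, Σy = 10, Σxy = 75, Σx² = 244
Sxx = Σx² − (Σx)²/n = 244 − 180 = 64
Sxy = Σxy − (Σx)(Σy)/n = 75 − 60 = 15
b = Sxy/Sxx = 15/64 = 0.234375
a = ȳ − b·x̄ = 2 − 0.234375·6 = 0.59375

0.594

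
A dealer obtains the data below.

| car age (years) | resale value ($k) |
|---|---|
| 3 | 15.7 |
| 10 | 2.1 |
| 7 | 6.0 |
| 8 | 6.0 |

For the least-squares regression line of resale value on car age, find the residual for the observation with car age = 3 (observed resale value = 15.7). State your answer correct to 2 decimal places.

n = 4, Σx = 28, Σy = 29.8, Σxy = 158.1, Σx² = 222
Sxx = Σx² − (Σx)²/n = 222 − 196 = 26
Sxy = Σxy − (Σx)(Σy)/n = 158.1 − 208.6 = -50.5
b = Sxy/Sxx = -50.5/26 = -1.942308
a = ȳ − b·x̄ = 7.45 − (-1.942308)·7 = 21.046154
ŷ(3) = 21.046154 + (-1.942308)·3 = 15.219231
residual = y − ŷ = 15.7 − 15.219231 = 0.480769

0.48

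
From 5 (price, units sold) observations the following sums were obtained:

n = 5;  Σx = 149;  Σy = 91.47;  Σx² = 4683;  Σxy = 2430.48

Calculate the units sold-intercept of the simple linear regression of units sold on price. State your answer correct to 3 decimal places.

Sxx = Σx² − (Σx)²/n = 4683 − 4440.2 = 242.8
Sxy = Σxy − (Σx)(Σy)/n = 2430.48 − 2725.806 = -295.326
b = Sxy/Sxx = -295.326/242.8 = -1.216334
a = ȳ − b·x̄ = 18.294 − (-1.216334)·29.8 = 54.540766

54.541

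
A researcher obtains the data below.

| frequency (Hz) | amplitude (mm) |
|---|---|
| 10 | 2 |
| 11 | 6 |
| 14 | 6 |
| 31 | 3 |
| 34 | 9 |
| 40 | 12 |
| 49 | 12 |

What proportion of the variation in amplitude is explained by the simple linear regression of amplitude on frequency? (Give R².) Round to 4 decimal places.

n = 7, Σx = 189, Σy = 50, Σxy = 1637, Σx² = 6535, Σy² = 454
Sxx = Σx² − (Σx)²/n = 6535 − 5103 = 1432
Sxy = Σxy − (Σx)(Σy)/n = 1637 − 1350 = 287
Syy = Σy² − (Σy)²/n = 454 − 357.142857 = 96.857143
R² = Sxy²/(Sxx·Syy) = (287)²/(1432·96.857143) = 0.593867

0.5939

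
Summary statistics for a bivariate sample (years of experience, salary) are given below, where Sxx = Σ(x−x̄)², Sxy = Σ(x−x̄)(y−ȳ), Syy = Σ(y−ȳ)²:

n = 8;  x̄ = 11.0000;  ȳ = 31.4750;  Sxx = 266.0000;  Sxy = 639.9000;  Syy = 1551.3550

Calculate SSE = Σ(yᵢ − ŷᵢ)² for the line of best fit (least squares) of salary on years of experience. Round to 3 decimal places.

11.987

b = Sxy/Sxx = 639.9/266 = 2.405639
SSE = Syy − b·Sxy = 1551.355 − 2.405639·639.9 = 11.986541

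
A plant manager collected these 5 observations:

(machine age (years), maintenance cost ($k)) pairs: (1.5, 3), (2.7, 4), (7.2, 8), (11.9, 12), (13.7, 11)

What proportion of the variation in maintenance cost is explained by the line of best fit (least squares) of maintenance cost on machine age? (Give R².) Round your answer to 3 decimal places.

n = 5, Σx = 37, Σy = 38, Σxy = 366.4, Σx² = 390.68, Σy² = 354
Sxx = Σx² − (Σx)²/n = 390.68 − 273.8 = 116.88
Sxy = Σxy − (Σx)(Σy)/n = 366.4 − 281.2 = 85.2
Syy = Σy² − (Σy)²/n = 354 − 288.8 = 65.2
R² = Sxy²/(Sxx·Syy) = (85.2)²/(116.88·65.2) = 0.952558

0.953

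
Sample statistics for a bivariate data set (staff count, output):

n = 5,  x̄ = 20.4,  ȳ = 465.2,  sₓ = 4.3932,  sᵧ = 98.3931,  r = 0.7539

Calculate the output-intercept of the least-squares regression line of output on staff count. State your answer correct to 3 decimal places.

b = r · sᵧ/sₓ = 0.7539 · 98.3931/4.3932 = 16.884858
a = ȳ − b·x̄ = 465.2 − 16.884858·20.4 = 120.748897

120.749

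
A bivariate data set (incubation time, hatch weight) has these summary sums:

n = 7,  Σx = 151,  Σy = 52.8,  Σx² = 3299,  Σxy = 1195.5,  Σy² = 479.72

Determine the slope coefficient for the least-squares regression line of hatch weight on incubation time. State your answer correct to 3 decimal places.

1.355

Sxx = Σx² − (Σx)²/n = 3299 − 3257.285714 = 41.714286
Sxy = Σxy − (Σx)(Σy)/n = 1195.5 − 1138.971429 = 56.528571
b = Sxy/Sxx = 56.528571/41.714286 = 1.355137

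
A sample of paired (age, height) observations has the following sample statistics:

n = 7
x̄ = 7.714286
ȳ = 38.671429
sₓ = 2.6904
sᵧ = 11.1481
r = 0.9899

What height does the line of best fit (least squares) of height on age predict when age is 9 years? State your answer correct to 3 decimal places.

43.945

b = r · sᵧ/sₓ = 0.9899 · 11.1481/2.6904 = 4.101808
a = ȳ − b·x̄ = 38.671429 − 4.101808·7.714286 = 7.028909
ŷ(9) = a + b·9 = 7.028909 + 4.101808·9 = 43.945181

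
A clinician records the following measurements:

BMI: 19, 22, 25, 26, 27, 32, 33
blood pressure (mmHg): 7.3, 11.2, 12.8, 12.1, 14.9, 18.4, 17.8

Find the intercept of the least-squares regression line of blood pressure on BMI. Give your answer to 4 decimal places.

-6.3234

n = 7, Σx = 184, Σy = 94.5, Σxy = 2598.2, Σx² = 4988
Sxx = Σx² − (Σx)²/n = 4988 − 4836.571429 = 151.428571
Sxy = Σxy − (Σx)(Σy)/n = 2598.2 − 2484 = 114.2
b = Sxy/Sxx = 114.2/151.428571 = 0.754151
a = ȳ − b·x̄ = 13.5 − 0.754151·26.285714 = -6.323396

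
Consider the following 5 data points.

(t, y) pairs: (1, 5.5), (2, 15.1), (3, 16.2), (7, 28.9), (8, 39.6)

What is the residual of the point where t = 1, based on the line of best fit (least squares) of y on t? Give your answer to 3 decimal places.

-2.270

n = 5, Σx = 21, Σy = 105.3, Σxy = 603.4, Σx² = 127
Sxx = Σx² − (Σx)²/n = 127 − 88.2 = 38.8
Sxy = Σxy − (Σx)(Σy)/n = 603.4 − 442.26 = 161.14
b = Sxy/Sxx = 161.14/38.8 = 4.153093
a = ȳ − b·x̄ = 21.06 − 4.153093·4.2 = 3.617010
ŷ(1) = 3.617010 + 4.153093·1 = 7.770103
residual = y − ŷ = 5.5 − 7.770103 = -2.270103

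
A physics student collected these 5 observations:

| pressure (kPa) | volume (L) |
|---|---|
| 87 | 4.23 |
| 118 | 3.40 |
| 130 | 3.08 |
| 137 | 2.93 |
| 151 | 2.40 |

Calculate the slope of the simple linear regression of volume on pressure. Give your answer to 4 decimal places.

-0.0279

n = 5, Σx = 623, Σy = 16.04, Σxy = 1933.42, Σx² = 79963
Sxx = Σx² − (Σx)²/n = 79963 − 77625.8 = 2337.2
Sxy = Σxy − (Σx)(Σy)/n = 1933.42 − 1998.584 = -65.164
b = Sxy/Sxx = -65.164/2337.2 = -0.027881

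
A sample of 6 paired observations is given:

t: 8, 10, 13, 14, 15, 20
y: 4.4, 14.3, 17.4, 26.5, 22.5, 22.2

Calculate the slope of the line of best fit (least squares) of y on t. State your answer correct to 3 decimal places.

1.445

n = 6, Σx = 80, Σy = 107.3, Σxy = 1556.9, Σx² = 1154
Sxx = Σx² − (Σx)²/n = 1154 − 1066.666667 = 87.333333
Sxy = Σxy − (Σx)(Σy)/n = 1556.9 − 1430.666667 = 126.233333
b = Sxy/Sxx = 126.233333/87.333333 = 1.445420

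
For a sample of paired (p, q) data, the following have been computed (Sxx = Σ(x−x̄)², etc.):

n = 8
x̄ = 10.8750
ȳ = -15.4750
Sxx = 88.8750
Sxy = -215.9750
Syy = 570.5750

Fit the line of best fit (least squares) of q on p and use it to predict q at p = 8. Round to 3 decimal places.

-8.488

b = Sxy/Sxx = -215.975/88.875 = -2.430098
a = ȳ − b·x̄ = -15.475 − (-2.430098)·10.875 = 10.952321
ŷ(8) = a + b·8 = 10.952321 + (-2.430098)·8 = -8.488467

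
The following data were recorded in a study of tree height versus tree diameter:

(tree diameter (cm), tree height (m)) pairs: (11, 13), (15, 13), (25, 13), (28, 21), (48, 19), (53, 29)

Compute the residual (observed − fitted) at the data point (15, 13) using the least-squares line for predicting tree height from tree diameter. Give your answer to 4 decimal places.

-0.2997

n = 6, Σx = 180, Σy = 108, Σxy = 3700, Σx² = 6868
Sxx = Σx² − (Σx)²/n = 6868 − 5400 = 1468
Sxy = Σxy − (Σx)(Σy)/n = 3700 − 3240 = 460
b = Sxy/Sxx = 460/1468 = 0.313351
a = ȳ − b·x̄ = 18 − 0.313351·30 = 8.599455
ŷ(15) = 8.599455 + 0.313351·15 = 13.299728
residual = y − ŷ = 13 − 13.299728 = -0.299728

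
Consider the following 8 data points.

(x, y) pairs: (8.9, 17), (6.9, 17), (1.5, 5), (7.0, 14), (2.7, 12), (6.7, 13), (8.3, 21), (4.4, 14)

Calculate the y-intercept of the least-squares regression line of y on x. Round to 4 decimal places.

n = 8, Σx = 46.4, Σy = 113, Σxy = 729.5, Σx² = 318.5
Sxx = Σx² − (Σx)²/n = 318.5 − 269.12 = 49.38
Sxy = Σxy − (Σx)(Σy)/n = 729.5 − 655.4 = 74.1
b = Sxy/Sxx = 74.1/49.38 = 1.500608
a = ȳ − b·x̄ = 14.125 − 1.500608·5.8 = 5.421476

5.4215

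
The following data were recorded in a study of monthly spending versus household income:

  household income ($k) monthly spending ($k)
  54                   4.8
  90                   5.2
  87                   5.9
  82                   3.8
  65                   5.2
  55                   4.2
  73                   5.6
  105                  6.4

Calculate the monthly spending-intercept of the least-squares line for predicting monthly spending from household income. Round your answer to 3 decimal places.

3.001

n = 8, Σx = 611, Σy = 41.1, Σxy = 3201.9, Σx² = 48913
Sxx = Σx² − (Σx)²/n = 48913 − 46665.125 = 2247.875
Sxy = Σxy − (Σx)(Σy)/n = 3201.9 − 3139.0125 = 62.8875
b = Sxy/Sxx = 62.8875/2247.875 = 0.027976
a = ȳ − b·x̄ = 5.1375 − 0.027976·76.375 = 3.000801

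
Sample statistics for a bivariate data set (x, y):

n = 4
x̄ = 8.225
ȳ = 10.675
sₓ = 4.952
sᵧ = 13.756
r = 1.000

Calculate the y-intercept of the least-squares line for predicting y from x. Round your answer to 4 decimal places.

b = r · sᵧ/sₓ = 1 · 13.756/4.952 = 2.777868
a = ȳ − b·x̄ = 10.675 − 2.777868·8.225 = -12.172960

-12.1730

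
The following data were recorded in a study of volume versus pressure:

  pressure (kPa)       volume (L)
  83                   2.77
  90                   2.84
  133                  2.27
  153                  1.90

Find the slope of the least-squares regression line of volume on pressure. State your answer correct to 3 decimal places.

n = 4, Σx = 459, Σy = 9.78, Σxy = 1078.12, Σx² = 56087
Sxx = Σx² − (Σx)²/n = 56087 − 52670.25 = 3416.75
Sxy = Σxy − (Σx)(Σy)/n = 1078.12 − 1122.255 = -44.135
b = Sxy/Sxx = -44.135/3416.75 = -0.012917

-0.013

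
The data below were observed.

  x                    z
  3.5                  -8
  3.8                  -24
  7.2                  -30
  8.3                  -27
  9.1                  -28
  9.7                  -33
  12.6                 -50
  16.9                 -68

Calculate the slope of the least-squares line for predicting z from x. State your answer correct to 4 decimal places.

-3.8859

n = 8, Σx = 71.1, Σy = -268, Σxy = -2913.4, Σx² = 768.69
Sxx = Σx² − (Σx)²/n = 768.69 − 631.90125 = 136.78875
Sxy = Σxy − (Σx)(Σy)/n = -2913.4 − (-2381.85) = -531.55
b = Sxy/Sxx = -531.55/136.78875 = -3.885919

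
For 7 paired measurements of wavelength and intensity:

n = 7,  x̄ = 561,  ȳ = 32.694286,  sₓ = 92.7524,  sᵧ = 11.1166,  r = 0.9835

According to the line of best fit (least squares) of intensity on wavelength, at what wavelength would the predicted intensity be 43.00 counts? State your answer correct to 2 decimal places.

b = r · sᵧ/sₓ = 0.9835 · 11.1166/92.7524 = 0.117875
a = ȳ − b·x̄ = 32.694286 − 0.117875·561 = -33.433510
Set a + b·x = 43.00: x = (43.00 − (-33.433510)) / 0.117875 = 648.429279

648.43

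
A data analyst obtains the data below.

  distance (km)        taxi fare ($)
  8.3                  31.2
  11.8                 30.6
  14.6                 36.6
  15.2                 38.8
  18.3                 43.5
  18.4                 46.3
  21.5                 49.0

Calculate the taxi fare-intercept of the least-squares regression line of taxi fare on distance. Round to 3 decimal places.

15.559

n = 7, Σx = 108.1, Σy = 276, Σxy = 4445.63, Σx² = 1788.03
Sxx = Σx² − (Σx)²/n = 1788.03 − 1669.372857 = 118.657143
Sxy = Σxy − (Σx)(Σy)/n = 4445.63 − 4262.228571 = 183.401429
b = Sxy/Sxx = 183.401429/118.657143 = 1.545642
a = ȳ − b·x̄ = 39.428571 − 1.545642·15.442857 = 15.559447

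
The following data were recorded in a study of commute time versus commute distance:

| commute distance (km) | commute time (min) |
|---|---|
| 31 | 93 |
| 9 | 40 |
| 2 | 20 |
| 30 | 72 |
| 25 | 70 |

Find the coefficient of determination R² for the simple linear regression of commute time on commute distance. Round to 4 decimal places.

n = 5, Σx = 97, Σy = 295, Σxy = 7193, Σx² = 2571, Σy² = 20733
Sxx = Σx² − (Σx)²/n = 2571 − 1881.8 = 689.2
Sxy = Σxy − (Σx)(Σy)/n = 7193 − 5723 = 1470
Syy = Σy² − (Σy)²/n = 20733 − 17405 = 3328
R² = Sxy²/(Sxx·Syy) = (1470)²/(689.2·3328) = 0.942120

0.9421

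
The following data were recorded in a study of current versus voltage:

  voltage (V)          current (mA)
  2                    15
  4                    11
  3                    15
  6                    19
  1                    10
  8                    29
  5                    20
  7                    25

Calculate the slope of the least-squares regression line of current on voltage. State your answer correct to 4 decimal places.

n = 8, Σx = 36, Σy = 144, Σxy = 750, Σx² = 204
Sxx = Σx² − (Σx)²/n = 204 − 162 = 42
Sxy = Σxy − (Σx)(Σy)/n = 750 − 648 = 102
b = Sxy/Sxx = 102/42 = 2.428571

2.4286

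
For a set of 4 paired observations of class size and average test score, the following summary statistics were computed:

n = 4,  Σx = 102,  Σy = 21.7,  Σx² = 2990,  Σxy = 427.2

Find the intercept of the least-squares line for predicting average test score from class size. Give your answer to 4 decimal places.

13.6945

Sxx = Σx² − (Σx)²/n = 2990 − 2601 = 389
Sxy = Σxy − (Σx)(Σy)/n = 427.2 − 553.35 = -126.15
b = Sxy/Sxx = -126.15/389 = -0.324293
a = ȳ − b·x̄ = 5.425 − (-0.324293)·25.5 = 13.694473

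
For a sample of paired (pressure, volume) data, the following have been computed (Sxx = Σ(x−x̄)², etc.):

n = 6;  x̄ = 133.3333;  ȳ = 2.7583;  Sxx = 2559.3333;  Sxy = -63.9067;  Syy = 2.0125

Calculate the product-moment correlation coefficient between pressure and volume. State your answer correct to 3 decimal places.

r = Sxy/√(Sxx·Syy) = -63.9067/√(5150.658266) = -63.9067/71.768087 = -0.890461

-0.890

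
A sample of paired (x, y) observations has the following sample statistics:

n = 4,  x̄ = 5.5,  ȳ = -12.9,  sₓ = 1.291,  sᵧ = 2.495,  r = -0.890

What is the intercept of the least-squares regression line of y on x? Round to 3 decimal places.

-3.440

b = r · sᵧ/sₓ = -0.89 · 2.495/1.291 = -1.720023
a = ȳ − b·x̄ = -12.9 − (-1.720023)·5.5 = -3.439872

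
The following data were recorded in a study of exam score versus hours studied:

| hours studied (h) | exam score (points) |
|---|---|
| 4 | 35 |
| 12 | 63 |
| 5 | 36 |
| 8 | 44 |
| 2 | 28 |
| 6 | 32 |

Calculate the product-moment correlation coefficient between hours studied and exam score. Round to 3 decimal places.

n = 6, Σx = 37, Σy = 238, Σxy = 1676, Σx² = 289, Σy² = 10234
Sxx = Σx² − (Σx)²/n = 289 − 228.166667 = 60.833333
Sxy = Σxy − (Σx)(Σy)/n = 1676 − 1467.666667 = 208.333333
Syy = Σy² − (Σy)²/n = 10234 − 9440.666667 = 793.333333
r = Sxy/√(Sxx·Syy) = 208.333333/√(48261.111111) = 208.333333/219.684117 = 0.948331

0.948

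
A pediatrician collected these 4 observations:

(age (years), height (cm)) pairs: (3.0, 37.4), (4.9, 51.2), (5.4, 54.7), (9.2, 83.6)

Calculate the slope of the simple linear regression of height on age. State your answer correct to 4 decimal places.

7.4709

n = 4, Σx = 22.5, Σy = 226.9, Σxy = 1427.58, Σx² = 146.81
Sxx = Σx² − (Σx)²/n = 146.81 − 126.5625 = 20.2475
Sxy = Σxy − (Σx)(Σy)/n = 1427.58 − 1276.3125 = 151.2675
b = Sxy/Sxx = 151.2675/20.2475 = 7.470922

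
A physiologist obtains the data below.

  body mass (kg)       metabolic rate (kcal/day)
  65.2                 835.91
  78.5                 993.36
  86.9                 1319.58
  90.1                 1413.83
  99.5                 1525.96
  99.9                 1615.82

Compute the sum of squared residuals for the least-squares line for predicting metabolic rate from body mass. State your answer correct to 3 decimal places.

n = 6, Σx = 520.1, Σy = 7704.46, Σxy = 687791.115, Σx² = 45963.17, Σy² = 10365144.457
Sxx = Σx² − (Σx)²/n = 45963.17 − 45084.001667 = 879.168333
Sxy = Σxy − (Σx)(Σy)/n = 687791.115 − 667848.274333 = 19942.840667
Syy = Σy² − (Σy)²/n = 10365144.457 − 9893117.315267 = 472027.141733
b = Sxy/Sxx = 19942.840667/879.168333 = 22.683757
SSE = Syy − b·Sxy = 472027.141733 − 22.683757·19942.840667 = 19648.593989

19648.594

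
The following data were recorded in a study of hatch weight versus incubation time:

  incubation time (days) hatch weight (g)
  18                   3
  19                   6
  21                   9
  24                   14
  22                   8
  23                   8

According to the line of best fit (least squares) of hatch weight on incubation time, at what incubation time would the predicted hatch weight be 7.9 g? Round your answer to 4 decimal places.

21.0941

n = 6, Σx = 127, Σy = 48, Σxy = 1053, Σx² = 2715
Sxx = Σx² − (Σx)²/n = 2715 − 2688.166667 = 26.833333
Sxy = Σxy − (Σx)(Σy)/n = 1053 − 1016 = 37
b = Sxy/Sxx = 37/26.833333 = 1.378882
a = ȳ − b·x̄ = 8 − 1.378882·21.166667 = -21.186335
Set a + b·x = 7.9: x = (7.9 − (-21.186335)) / 1.378882 = 21.094144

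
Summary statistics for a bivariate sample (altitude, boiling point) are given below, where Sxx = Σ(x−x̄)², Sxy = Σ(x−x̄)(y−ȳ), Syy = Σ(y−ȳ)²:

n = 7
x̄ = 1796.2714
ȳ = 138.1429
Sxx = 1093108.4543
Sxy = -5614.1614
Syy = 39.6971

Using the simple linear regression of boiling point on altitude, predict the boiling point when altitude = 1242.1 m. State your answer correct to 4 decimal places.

140.9891

b = Sxy/Sxx = -5614.1614/1093108.4543 = -0.005136
a = ȳ − b·x̄ = 138.1429 − (-0.005136)·1796.2714 = 147.368478
ŷ(1242.1) = a + b·1242.1 = 147.368478 + (-0.005136)·1242.1 = 140.989102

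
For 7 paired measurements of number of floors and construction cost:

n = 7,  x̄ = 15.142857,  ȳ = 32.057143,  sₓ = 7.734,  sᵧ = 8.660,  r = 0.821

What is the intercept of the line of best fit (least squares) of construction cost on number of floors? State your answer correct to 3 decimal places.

18.136

b = r · sᵧ/sₓ = 0.821 · 8.66/7.734 = 0.919299
a = ȳ − b·x̄ = 32.057143 − 0.919299·15.142857 = 18.136327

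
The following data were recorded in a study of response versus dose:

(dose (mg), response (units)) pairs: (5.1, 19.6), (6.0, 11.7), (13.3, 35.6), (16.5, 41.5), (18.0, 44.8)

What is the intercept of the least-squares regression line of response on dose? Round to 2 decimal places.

n = 5, Σx = 58.9, Σy = 153.2, Σxy = 2134.79, Σx² = 835.15
Sxx = Σx² − (Σx)²/n = 835.15 − 693.842 = 141.308
Sxy = Σxy − (Σx)(Σy)/n = 2134.79 − 1804.696 = 330.094
b = Sxy/Sxx = 330.094/141.308 = 2.335989
a = ȳ − b·x̄ = 30.64 − 2.335989·11.78 = 3.122044

3.12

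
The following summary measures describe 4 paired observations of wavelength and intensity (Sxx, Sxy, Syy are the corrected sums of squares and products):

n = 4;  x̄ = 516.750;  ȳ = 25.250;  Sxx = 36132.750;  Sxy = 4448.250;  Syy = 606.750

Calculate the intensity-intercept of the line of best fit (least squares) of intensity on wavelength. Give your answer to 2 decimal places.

b = Sxy/Sxx = 4448.25/36132.75 = 0.123109
a = ȳ − b·x̄ = 25.25 − 0.123109·516.75 = -38.366337

-38.37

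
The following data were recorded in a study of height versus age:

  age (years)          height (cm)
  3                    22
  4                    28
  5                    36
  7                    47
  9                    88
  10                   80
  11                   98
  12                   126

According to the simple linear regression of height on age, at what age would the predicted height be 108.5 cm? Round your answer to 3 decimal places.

n = 8, Σx = 61, Σy = 525, Σxy = 4869, Σx² = 545
Sxx = Σx² − (Σx)²/n = 545 − 465.125 = 79.875
Sxy = Σxy − (Σx)(Σy)/n = 4869 − 4003.125 = 865.875
b = Sxy/Sxx = 865.875/79.875 = 10.840376
a = ȳ − b·x̄ = 65.625 − 10.840376·7.625 = -17.032864
Set a + b·x = 108.5: x = (108.5 − (-17.032864)) / 10.840376 = 11.580121

11.580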